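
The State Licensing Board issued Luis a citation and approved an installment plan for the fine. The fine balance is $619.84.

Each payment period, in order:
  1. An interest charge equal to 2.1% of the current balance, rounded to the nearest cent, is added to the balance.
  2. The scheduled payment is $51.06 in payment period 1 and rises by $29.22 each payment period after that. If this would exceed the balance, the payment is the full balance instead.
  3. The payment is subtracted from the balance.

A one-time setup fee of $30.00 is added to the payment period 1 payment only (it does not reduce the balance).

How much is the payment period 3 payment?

Payment period 1: opening $619.84; interest $13.02 → $632.86; payment $51.06 (+ $30.00 fee); balance $581.80
Payment period 2: opening $581.80; interest $12.22 → $594.02; payment $80.28; balance $513.74
Payment period 3: opening $513.74; interest $10.79 → $524.53; payment $109.50; balance $415.03

$109.50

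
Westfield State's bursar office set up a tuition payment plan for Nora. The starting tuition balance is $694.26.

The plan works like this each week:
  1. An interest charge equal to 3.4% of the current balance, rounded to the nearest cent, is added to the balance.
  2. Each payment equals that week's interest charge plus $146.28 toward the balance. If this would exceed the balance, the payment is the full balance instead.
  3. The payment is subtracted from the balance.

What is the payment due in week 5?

Week 1: opening $694.26; interest $23.60 → $717.86; payment $169.88; balance $547.98
Week 2: opening $547.98; interest $18.63 → $566.61; payment $164.91; balance $401.70
Week 3: opening $401.70; interest $13.66 → $415.36; payment $159.94; balance $255.42
Week 4: opening $255.42; interest $8.68 → $264.10; payment $154.96; balance $109.14
Week 5: opening $109.14; interest $3.71 → $112.85; payment $112.85; balance $0.00

$112.85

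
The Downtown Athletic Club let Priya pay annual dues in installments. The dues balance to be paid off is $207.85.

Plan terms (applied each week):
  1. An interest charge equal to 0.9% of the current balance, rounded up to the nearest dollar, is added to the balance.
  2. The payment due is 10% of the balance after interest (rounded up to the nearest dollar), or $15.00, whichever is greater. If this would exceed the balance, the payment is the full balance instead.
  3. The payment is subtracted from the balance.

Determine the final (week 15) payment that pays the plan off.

Week 1: $207.85 +$2.00 interest = $209.85; pay $21.00 → $188.85
Week 2: $188.85 +$2.00 interest = $190.85; pay $20.00 → $170.85
Week 3: $170.85 +$2.00 interest = $172.85; pay $18.00 → $154.85
Week 4: $154.85 +$2.00 interest = $156.85; pay $16.00 → $140.85
Week 5: $140.85 +$2.00 interest = $142.85; pay $15.00 → $127.85
Week 6: $127.85 +$2.00 interest = $129.85; pay $15.00 → $114.85
Week 7: $114.85 +$2.00 interest = $116.85; pay $15.00 → $101.85
Week 8: $101.85 +$1.00 interest = $102.85; pay $15.00 → $87.85
Week 9: $87.85 +$1.00 interest = $88.85; pay $15.00 → $73.85
Week 10: $73.85 +$1.00 interest = $74.85; pay $15.00 → $59.85
Week 11: $59.85 +$1.00 interest = $60.85; pay $15.00 → $45.85
Week 12: $45.85 +$1.00 interest = $46.85; pay $15.00 → $31.85
Week 13: $31.85 +$1.00 interest = $32.85; pay $15.00 → $17.85
Week 14: $17.85 +$1.00 interest = $18.85; pay $15.00 → $3.85
Week 15: $3.85 +$1.00 interest = $4.85; pay $4.85 → $0.00

$4.85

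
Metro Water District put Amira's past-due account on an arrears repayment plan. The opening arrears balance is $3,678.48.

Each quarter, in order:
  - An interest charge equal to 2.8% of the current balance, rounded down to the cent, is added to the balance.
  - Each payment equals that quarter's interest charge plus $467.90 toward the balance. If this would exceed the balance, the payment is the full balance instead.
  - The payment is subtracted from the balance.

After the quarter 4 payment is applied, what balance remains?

$1,806.88

Quarter 1: $3,678.48 +$102.99 interest = $3,781.47; pay $570.89 → $3,210.58
Quarter 2: $3,210.58 +$89.89 interest = $3,300.47; pay $557.79 → $2,742.68
Quarter 3: $2,742.68 +$76.79 interest = $2,819.47; pay $544.69 → $2,274.78
Quarter 4: $2,274.78 +$63.69 interest = $2,338.47; pay $531.59 → $1,806.88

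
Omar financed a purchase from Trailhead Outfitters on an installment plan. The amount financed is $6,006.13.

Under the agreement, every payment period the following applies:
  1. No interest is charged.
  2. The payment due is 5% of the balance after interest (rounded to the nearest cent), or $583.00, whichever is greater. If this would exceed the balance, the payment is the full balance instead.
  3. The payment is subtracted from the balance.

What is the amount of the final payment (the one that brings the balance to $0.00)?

Payment period 1: $6,006.13 − $583.00 → $5,423.13
Payment period 2: $5,423.13 − $583.00 → $4,840.13
Payment period 3: $4,840.13 − $583.00 → $4,257.13
Payment period 4: $4,257.13 − $583.00 → $3,674.13
Payment period 5: $3,674.13 − $583.00 → $3,091.13
Payment period 6: $3,091.13 − $583.00 → $2,508.13
Payment period 7: $2,508.13 − $583.00 → $1,925.13
Payment period 8: $1,925.13 − $583.00 → $1,342.13
Payment period 9: $1,342.13 − $583.00 → $759.13
Payment period 10: $759.13 − $583.00 → $176.13
Payment period 11: $176.13 − $176.13 → $0.00

$176.13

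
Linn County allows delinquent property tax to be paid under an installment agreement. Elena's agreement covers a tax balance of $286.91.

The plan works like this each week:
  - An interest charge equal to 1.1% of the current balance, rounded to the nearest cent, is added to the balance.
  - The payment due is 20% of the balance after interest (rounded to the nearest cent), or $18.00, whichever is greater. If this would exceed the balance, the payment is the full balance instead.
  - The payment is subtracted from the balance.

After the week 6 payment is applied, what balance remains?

$80.31

Week 1: opening $286.91; interest $3.16 → $290.07; payment $58.01; balance $232.06
Week 2: opening $232.06; interest $2.55 → $234.61; payment $46.92; balance $187.69
Week 3: opening $187.69; interest $2.06 → $189.75; payment $37.95; balance $151.80
Week 4: opening $151.80; interest $1.67 → $153.47; payment $30.69; balance $122.78
Week 5: opening $122.78; interest $1.35 → $124.13; payment $24.83; balance $99.30
Week 6: opening $99.30; interest $1.09 → $100.39; payment $20.08; balance $80.31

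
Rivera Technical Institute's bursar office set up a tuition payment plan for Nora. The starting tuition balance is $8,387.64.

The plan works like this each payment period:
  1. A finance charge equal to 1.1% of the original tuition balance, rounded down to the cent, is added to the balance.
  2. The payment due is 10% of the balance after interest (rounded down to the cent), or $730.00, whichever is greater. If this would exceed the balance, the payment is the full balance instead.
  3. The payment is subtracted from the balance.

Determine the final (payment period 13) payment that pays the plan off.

Payment period 1: opening $8,387.64; interest $92.26 → $8,479.90; payment $847.99; balance $7,631.91
Payment period 2: opening $7,631.91; interest $92.26 → $7,724.17; payment $772.41; balance $6,951.76
Payment period 3: opening $6,951.76; interest $92.26 → $7,044.02; payment $730.00; balance $6,314.02
Payment period 4: opening $6,314.02; interest $92.26 → $6,406.28; payment $730.00; balance $5,676.28
Payment period 5: opening $5,676.28; interest $92.26 → $5,768.54; payment $730.00; balance $5,038.54
Payment period 6: opening $5,038.54; interest $92.26 → $5,130.80; payment $730.00; balance $4,400.80
Payment period 7: opening $4,400.80; interest $92.26 → $4,493.06; payment $730.00; balance $3,763.06
Payment period 8: opening $3,763.06; interest $92.26 → $3,855.32; payment $730.00; balance $3,125.32
Payment period 9: opening $3,125.32; interest $92.26 → $3,217.58; payment $730.00; balance $2,487.58
Payment period 10: opening $2,487.58; interest $92.26 → $2,579.84; payment $730.00; balance $1,849.84
Payment period 11: opening $1,849.84; interest $92.26 → $1,942.10; payment $730.00; balance $1,212.10
Payment period 12: opening $1,212.10; interest $92.26 → $1,304.36; payment $730.00; balance $574.36
Payment period 13: opening $574.36; interest $92.26 → $666.62; payment $666.62; balance $0.00

$666.62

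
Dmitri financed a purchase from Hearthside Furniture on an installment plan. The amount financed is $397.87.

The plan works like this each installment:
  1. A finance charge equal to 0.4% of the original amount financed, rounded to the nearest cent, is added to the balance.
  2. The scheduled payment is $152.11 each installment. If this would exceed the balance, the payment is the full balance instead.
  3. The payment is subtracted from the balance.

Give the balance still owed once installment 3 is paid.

Installment 1: opening $397.87; interest $1.59 → $399.46; payment $152.11; balance $247.35
Installment 2: opening $247.35; interest $1.59 → $248.94; payment $152.11; balance $96.83
Installment 3: opening $96.83; interest $1.59 → $98.42; payment $98.42; balance $0.00

$0.00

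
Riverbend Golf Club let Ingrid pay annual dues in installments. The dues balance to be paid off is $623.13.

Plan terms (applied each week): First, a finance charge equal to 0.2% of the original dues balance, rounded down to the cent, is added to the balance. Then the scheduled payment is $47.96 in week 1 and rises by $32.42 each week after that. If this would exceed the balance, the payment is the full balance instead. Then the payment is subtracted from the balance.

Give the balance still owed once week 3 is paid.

Week 1: $623.13 +$1.24 interest = $624.37; pay $47.96 → $576.41
Week 2: $576.41 +$1.24 interest = $577.65; pay $80.38 → $497.27
Week 3: $497.27 +$1.24 interest = $498.51; pay $112.80 → $385.71

$385.71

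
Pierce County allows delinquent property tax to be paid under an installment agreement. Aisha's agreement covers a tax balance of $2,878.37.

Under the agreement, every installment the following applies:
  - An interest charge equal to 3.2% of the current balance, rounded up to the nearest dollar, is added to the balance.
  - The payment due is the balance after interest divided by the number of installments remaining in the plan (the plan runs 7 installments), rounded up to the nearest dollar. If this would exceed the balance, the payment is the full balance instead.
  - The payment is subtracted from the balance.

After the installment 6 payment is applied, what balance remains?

# | Opening | Interest | Payment | End bal
1 | $2,878.37 | $93.00 | $425.00 | $2,546.37
2 | $2,546.37 | $82.00 | $439.00 | $2,189.37
3 | $2,189.37 | $71.00 | $453.00 | $1,807.37
4 | $1,807.37 | $58.00 | $467.00 | $1,398.37
5 | $1,398.37 | $45.00 | $482.00 | $961.37
6 | $961.37 | $31.00 | $497.00 | $495.37

$495.37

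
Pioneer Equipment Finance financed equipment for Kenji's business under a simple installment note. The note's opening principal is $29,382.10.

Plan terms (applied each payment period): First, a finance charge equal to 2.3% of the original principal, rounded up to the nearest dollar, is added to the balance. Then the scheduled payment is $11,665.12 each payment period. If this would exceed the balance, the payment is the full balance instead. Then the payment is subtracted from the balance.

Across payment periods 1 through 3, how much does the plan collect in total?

Payment period 1: opening $29,382.10; interest $676.00 → $30,058.10; payment $11,665.12; balance $18,392.98
Payment period 2: opening $18,392.98; interest $676.00 → $19,068.98; payment $11,665.12; balance $7,403.86
Payment period 3: opening $7,403.86; interest $676.00 → $8,079.86; payment $8,079.86; balance $0.00
Total paid: $31,410.10

$31,410.10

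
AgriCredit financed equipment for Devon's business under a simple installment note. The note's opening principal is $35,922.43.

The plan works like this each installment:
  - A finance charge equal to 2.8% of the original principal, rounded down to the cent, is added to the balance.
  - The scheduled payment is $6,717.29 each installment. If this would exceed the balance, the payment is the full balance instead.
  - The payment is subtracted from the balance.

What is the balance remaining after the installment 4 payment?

$13,076.55

Installment 1: opening $35,922.43; interest $1,005.82 → $36,928.25; payment $6,717.29; balance $30,210.96
Installment 2: opening $30,210.96; interest $1,005.82 → $31,216.78; payment $6,717.29; balance $24,499.49
Installment 3: opening $24,499.49; interest $1,005.82 → $25,505.31; payment $6,717.29; balance $18,788.02
Installment 4: opening $18,788.02; interest $1,005.82 → $19,793.84; payment $6,717.29; balance $13,076.55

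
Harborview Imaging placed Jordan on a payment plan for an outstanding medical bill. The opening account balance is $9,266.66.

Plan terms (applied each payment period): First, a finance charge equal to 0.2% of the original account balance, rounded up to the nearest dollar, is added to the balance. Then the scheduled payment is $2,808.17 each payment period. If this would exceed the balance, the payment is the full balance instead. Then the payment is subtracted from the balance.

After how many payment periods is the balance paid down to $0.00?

# | Opening | Interest | Payment | End bal
1 | $9,266.66 | $19.00 | $2,808.17 | $6,477.49
2 | $6,477.49 | $19.00 | $2,808.17 | $3,688.32
3 | $3,688.32 | $19.00 | $2,808.17 | $899.15
4 | $899.15 | $19.00 | $918.15 | $0.00
Balance reaches $0.00 in payment period 4.

4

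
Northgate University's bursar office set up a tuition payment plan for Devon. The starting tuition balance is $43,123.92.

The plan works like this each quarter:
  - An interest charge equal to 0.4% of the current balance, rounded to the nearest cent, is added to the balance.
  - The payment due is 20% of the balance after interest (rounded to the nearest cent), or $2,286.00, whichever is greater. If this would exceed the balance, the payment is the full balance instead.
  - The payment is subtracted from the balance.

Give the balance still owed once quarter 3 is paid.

Quarter 1: opening $43,123.92; interest $172.50 → $43,296.42; payment $8,659.28; balance $34,637.14
Quarter 2: opening $34,637.14; interest $138.55 → $34,775.69; payment $6,955.14; balance $27,820.55
Quarter 3: opening $27,820.55; interest $111.28 → $27,931.83; payment $5,586.37; balance $22,345.46

$22,345.46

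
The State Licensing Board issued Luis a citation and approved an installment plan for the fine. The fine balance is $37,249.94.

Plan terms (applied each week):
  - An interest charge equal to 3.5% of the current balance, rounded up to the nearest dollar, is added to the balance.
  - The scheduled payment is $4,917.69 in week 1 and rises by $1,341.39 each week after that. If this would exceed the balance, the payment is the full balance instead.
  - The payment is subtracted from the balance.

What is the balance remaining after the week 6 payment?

Week 1: $37,249.94 +$1,304.00 interest = $38,553.94; pay $4,917.69 → $33,636.25
Week 2: $33,636.25 +$1,178.00 interest = $34,814.25; pay $6,259.08 → $28,555.17
Week 3: $28,555.17 +$1,000.00 interest = $29,555.17; pay $7,600.47 → $21,954.70
Week 4: $21,954.70 +$769.00 interest = $22,723.70; pay $8,941.86 → $13,781.84
Week 5: $13,781.84 +$483.00 interest = $14,264.84; pay $10,283.25 → $3,981.59
Week 6: $3,981.59 +$140.00 interest = $4,121.59; pay $4,121.59 → $0.00

$0.00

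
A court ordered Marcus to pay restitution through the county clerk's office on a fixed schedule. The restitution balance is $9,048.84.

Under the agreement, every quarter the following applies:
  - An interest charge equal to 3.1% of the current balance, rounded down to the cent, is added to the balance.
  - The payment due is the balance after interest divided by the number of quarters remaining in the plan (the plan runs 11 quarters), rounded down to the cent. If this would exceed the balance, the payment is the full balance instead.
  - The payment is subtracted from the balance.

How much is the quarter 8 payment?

Quarter 1: $9,048.84 +$280.51 interest = $9,329.35; pay $848.12 → $8,481.23
Quarter 2: $8,481.23 +$262.91 interest = $8,744.14; pay $874.41 → $7,869.73
Quarter 3: $7,869.73 +$243.96 interest = $8,113.69; pay $901.52 → $7,212.17
Quarter 4: $7,212.17 +$223.57 interest = $7,435.74; pay $929.46 → $6,506.28
Quarter 5: $6,506.28 +$201.69 interest = $6,707.97; pay $958.28 → $5,749.69
Quarter 6: $5,749.69 +$178.24 interest = $5,927.93; pay $987.98 → $4,939.95
Quarter 7: $4,939.95 +$153.13 interest = $5,093.08; pay $1,018.61 → $4,074.47
Quarter 8: $4,074.47 +$126.30 interest = $4,200.77; pay $1,050.19 → $3,150.58

$1,050.19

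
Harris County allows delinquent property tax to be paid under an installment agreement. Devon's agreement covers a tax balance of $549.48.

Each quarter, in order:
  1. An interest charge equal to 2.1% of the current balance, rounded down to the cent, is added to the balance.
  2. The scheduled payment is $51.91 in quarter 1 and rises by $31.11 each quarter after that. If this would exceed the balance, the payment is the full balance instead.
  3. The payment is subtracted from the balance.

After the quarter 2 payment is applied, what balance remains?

$436.77

# | Opening | Interest | Payment | End bal
1 | $549.48 | $11.53 | $51.91 | $509.10
2 | $509.10 | $10.69 | $83.02 | $436.77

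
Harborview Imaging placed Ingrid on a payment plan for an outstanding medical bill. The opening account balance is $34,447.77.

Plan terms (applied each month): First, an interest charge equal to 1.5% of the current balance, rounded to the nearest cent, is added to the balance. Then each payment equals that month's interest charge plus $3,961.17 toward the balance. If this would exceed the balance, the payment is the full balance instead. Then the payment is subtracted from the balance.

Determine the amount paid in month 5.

$4,240.22

# | Opening | Interest | Payment | End bal
1 | $34,447.77 | $516.72 | $4,477.89 | $30,486.60
2 | $30,486.60 | $457.30 | $4,418.47 | $26,525.43
3 | $26,525.43 | $397.88 | $4,359.05 | $22,564.26
4 | $22,564.26 | $338.46 | $4,299.63 | $18,603.09
5 | $18,603.09 | $279.05 | $4,240.22 | $14,641.92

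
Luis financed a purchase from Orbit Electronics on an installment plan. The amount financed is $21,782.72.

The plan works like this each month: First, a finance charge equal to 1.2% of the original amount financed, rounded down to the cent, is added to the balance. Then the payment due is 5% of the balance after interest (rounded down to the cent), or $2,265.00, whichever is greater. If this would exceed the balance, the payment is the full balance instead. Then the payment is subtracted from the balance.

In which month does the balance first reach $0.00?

Month 1: opening $21,782.72; interest $261.39 → $22,044.11; payment $2,265.00; balance $19,779.11
Month 2: opening $19,779.11; interest $261.39 → $20,040.50; payment $2,265.00; balance $17,775.50
Month 3: opening $17,775.50; interest $261.39 → $18,036.89; payment $2,265.00; balance $15,771.89
Month 4: opening $15,771.89; interest $261.39 → $16,033.28; payment $2,265.00; balance $13,768.28
Month 5: opening $13,768.28; interest $261.39 → $14,029.67; payment $2,265.00; balance $11,764.67
Month 6: opening $11,764.67; interest $261.39 → $12,026.06; payment $2,265.00; balance $9,761.06
Month 7: opening $9,761.06; interest $261.39 → $10,022.45; payment $2,265.00; balance $7,757.45
Month 8: opening $7,757.45; interest $261.39 → $8,018.84; payment $2,265.00; balance $5,753.84
Month 9: opening $5,753.84; interest $261.39 → $6,015.23; payment $2,265.00; balance $3,750.23
Month 10: opening $3,750.23; interest $261.39 → $4,011.62; payment $2,265.00; balance $1,746.62
Month 11: opening $1,746.62; interest $261.39 → $2,008.01; payment $2,008.01; balance $0.00
Balance reaches $0.00 in month 11.

11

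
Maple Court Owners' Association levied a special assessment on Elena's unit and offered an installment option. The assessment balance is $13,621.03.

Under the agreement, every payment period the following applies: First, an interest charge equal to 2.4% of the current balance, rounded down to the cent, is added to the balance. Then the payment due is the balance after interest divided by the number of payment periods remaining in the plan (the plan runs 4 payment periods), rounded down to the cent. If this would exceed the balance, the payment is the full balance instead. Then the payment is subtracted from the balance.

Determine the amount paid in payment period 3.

$3,656.36

Payment period 1: opening $13,621.03; interest $326.90 → $13,947.93; payment $3,486.98; balance $10,460.95
Payment period 2: opening $10,460.95; interest $251.06 → $10,712.01; payment $3,570.67; balance $7,141.34
Payment period 3: opening $7,141.34; interest $171.39 → $7,312.73; payment $3,656.36; balance $3,656.37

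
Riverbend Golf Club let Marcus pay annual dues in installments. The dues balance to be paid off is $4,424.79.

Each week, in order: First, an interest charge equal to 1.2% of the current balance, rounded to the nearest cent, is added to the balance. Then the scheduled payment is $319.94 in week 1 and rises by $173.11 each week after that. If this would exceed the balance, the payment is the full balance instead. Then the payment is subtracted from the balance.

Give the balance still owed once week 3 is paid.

$3,093.22

Week 1: $4,424.79 +$53.10 interest = $4,477.89; pay $319.94 → $4,157.95
Week 2: $4,157.95 +$49.90 interest = $4,207.85; pay $493.05 → $3,714.80
Week 3: $3,714.80 +$44.58 interest = $3,759.38; pay $666.16 → $3,093.22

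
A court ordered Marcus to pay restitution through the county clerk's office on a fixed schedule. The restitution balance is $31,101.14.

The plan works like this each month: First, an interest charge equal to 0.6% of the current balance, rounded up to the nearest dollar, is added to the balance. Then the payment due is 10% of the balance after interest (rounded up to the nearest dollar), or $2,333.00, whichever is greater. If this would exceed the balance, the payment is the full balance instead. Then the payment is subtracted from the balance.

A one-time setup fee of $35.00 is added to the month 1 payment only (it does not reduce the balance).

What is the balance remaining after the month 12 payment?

$2,856.14

Month 1: $31,101.14 +$187.00 interest = $31,288.14; pay $3,129.00 (+ $35.00 fee) → $28,159.14
Month 2: $28,159.14 +$169.00 interest = $28,328.14; pay $2,833.00 → $25,495.14
Month 3: $25,495.14 +$153.00 interest = $25,648.14; pay $2,565.00 → $23,083.14
Month 4: $23,083.14 +$139.00 interest = $23,222.14; pay $2,333.00 → $20,889.14
Month 5: $20,889.14 +$126.00 interest = $21,015.14; pay $2,333.00 → $18,682.14
Month 6: $18,682.14 +$113.00 interest = $18,795.14; pay $2,333.00 → $16,462.14
Month 7: $16,462.14 +$99.00 interest = $16,561.14; pay $2,333.00 → $14,228.14
Month 8: $14,228.14 +$86.00 interest = $14,314.14; pay $2,333.00 → $11,981.14
Month 9: $11,981.14 +$72.00 interest = $12,053.14; pay $2,333.00 → $9,720.14
Month 10: $9,720.14 +$59.00 interest = $9,779.14; pay $2,333.00 → $7,446.14
Month 11: $7,446.14 +$45.00 interest = $7,491.14; pay $2,333.00 → $5,158.14
Month 12: $5,158.14 +$31.00 interest = $5,189.14; pay $2,333.00 → $2,856.14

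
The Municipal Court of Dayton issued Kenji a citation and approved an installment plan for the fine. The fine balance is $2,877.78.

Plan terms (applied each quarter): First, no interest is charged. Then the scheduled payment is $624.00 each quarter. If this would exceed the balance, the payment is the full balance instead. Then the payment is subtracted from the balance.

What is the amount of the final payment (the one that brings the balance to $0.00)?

Quarter 1: $2,877.78 − $624.00 → $2,253.78
Quarter 2: $2,253.78 − $624.00 → $1,629.78
Quarter 3: $1,629.78 − $624.00 → $1,005.78
Quarter 4: $1,005.78 − $624.00 → $381.78
Quarter 5: $381.78 − $381.78 → $0.00

$381.78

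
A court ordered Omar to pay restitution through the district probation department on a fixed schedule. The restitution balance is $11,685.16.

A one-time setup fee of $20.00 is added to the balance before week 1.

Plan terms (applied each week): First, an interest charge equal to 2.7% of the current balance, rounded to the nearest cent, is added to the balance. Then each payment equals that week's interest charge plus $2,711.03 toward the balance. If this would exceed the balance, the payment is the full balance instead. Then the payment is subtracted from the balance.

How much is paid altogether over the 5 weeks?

# | Opening | Interest | Payment | End bal
1 | $11,705.16 | $316.04 | $3,027.07 | $8,994.13
2 | $8,994.13 | $242.84 | $2,953.87 | $6,283.10
3 | $6,283.10 | $169.64 | $2,880.67 | $3,572.07
4 | $3,572.07 | $96.45 | $2,807.48 | $861.04
5 | $861.04 | $23.25 | $884.29 | $0.00
Total paid: $12,553.38

$12,553.38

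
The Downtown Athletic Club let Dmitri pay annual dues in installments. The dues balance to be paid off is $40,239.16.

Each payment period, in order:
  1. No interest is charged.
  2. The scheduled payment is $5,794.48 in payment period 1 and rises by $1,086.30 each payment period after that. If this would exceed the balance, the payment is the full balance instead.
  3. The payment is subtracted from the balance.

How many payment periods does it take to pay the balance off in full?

# | Opening | Payment | End bal
1 | $40,239.16 | $5,794.48 | $34,444.68
2 | $34,444.68 | $6,880.78 | $27,563.90
3 | $27,563.90 | $7,967.08 | $19,596.82
4 | $19,596.82 | $9,053.38 | $10,543.44
5 | $10,543.44 | $10,139.68 | $403.76
6 | $403.76 | $403.76 | $0.00
Balance reaches $0.00 in payment period 6.

6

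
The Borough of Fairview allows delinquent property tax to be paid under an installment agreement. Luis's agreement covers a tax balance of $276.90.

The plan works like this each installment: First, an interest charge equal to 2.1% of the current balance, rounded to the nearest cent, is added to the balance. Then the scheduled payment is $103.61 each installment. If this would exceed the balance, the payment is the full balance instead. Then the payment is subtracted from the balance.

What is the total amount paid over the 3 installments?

Installment 1: opening $276.90; interest $5.81 → $282.71; payment $103.61; balance $179.10
Installment 2: opening $179.10; interest $3.76 → $182.86; payment $103.61; balance $79.25
Installment 3: opening $79.25; interest $1.66 → $80.91; payment $80.91; balance $0.00
Total paid: $288.13

$288.13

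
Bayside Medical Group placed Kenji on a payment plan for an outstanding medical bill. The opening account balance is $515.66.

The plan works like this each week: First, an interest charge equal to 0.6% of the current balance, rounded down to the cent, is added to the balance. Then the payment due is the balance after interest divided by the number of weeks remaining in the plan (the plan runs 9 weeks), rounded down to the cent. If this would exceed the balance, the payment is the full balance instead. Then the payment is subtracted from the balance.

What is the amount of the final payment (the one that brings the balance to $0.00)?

$60.46

# | Opening | Interest | Payment | End bal
1 | $515.66 | $3.09 | $57.63 | $461.12
2 | $461.12 | $2.76 | $57.98 | $405.90
3 | $405.90 | $2.43 | $58.33 | $350.00
4 | $350.00 | $2.10 | $58.68 | $293.42
5 | $293.42 | $1.76 | $59.03 | $236.15
6 | $236.15 | $1.41 | $59.39 | $178.17
7 | $178.17 | $1.06 | $59.74 | $119.49
8 | $119.49 | $0.71 | $60.10 | $60.10
9 | $60.10 | $0.36 | $60.46 | $0.00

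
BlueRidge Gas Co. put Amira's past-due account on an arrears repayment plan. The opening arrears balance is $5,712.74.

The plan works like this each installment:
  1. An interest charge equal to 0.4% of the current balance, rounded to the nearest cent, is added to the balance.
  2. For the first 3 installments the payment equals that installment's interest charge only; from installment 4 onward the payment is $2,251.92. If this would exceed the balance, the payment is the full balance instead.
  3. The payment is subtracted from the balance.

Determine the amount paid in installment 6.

$1,250.66

Installment 1: opening $5,712.74; interest $22.85 → $5,735.59; payment $22.85; balance $5,712.74
Installment 2: opening $5,712.74; interest $22.85 → $5,735.59; payment $22.85; balance $5,712.74
Installment 3: opening $5,712.74; interest $22.85 → $5,735.59; payment $22.85; balance $5,712.74
Installment 4: opening $5,712.74; interest $22.85 → $5,735.59; payment $2,251.92; balance $3,483.67
Installment 5: opening $3,483.67; interest $13.93 → $3,497.60; payment $2,251.92; balance $1,245.68
Installment 6: opening $1,245.68; interest $4.98 → $1,250.66; payment $1,250.66; balance $0.00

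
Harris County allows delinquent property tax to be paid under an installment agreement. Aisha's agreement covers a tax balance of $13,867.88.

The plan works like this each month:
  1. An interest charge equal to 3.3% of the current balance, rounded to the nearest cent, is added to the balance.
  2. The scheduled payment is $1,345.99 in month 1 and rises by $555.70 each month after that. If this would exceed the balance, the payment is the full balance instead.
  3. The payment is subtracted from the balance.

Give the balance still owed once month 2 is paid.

$11,506.16

# | Opening | Interest | Payment | End bal
1 | $13,867.88 | $457.64 | $1,345.99 | $12,979.53
2 | $12,979.53 | $428.32 | $1,901.69 | $11,506.16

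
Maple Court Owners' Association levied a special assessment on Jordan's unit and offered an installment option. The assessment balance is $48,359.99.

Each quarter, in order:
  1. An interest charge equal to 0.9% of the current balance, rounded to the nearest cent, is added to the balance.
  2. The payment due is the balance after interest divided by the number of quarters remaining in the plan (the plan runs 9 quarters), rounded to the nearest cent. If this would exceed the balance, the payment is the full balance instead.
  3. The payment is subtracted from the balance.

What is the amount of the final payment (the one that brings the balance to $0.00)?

$5,824.56

Quarter 1: opening $48,359.99; interest $435.24 → $48,795.23; payment $5,421.69; balance $43,373.54
Quarter 2: opening $43,373.54; interest $390.36 → $43,763.90; payment $5,470.49; balance $38,293.41
Quarter 3: opening $38,293.41; interest $344.64 → $38,638.05; payment $5,519.72; balance $33,118.33
Quarter 4: opening $33,118.33; interest $298.06 → $33,416.39; payment $5,569.40; balance $27,846.99
Quarter 5: opening $27,846.99; interest $250.62 → $28,097.61; payment $5,619.52; balance $22,478.09
Quarter 6: opening $22,478.09; interest $202.30 → $22,680.39; payment $5,670.10; balance $17,010.29
Quarter 7: opening $17,010.29; interest $153.09 → $17,163.38; payment $5,721.13; balance $11,442.25
Quarter 8: opening $11,442.25; interest $102.98 → $11,545.23; payment $5,772.62; balance $5,772.61
Quarter 9: opening $5,772.61; interest $51.95 → $5,824.56; payment $5,824.56; balance $0.00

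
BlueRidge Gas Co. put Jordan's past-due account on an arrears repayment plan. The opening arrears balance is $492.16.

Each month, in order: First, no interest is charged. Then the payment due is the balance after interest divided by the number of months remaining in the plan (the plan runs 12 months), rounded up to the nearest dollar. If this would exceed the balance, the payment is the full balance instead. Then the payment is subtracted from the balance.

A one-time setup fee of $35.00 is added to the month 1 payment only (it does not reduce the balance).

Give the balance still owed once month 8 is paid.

Month 1: opening $492.16; payment $42.00 (+ $35.00 fee); balance $450.16
Month 2: opening $450.16; payment $41.00; balance $409.16
Month 3: opening $409.16; payment $41.00; balance $368.16
Month 4: opening $368.16; payment $41.00; balance $327.16
Month 5: opening $327.16; payment $41.00; balance $286.16
Month 6: opening $286.16; payment $41.00; balance $245.16
Month 7: opening $245.16; payment $41.00; balance $204.16
Month 8: opening $204.16; payment $41.00; balance $163.16

$163.16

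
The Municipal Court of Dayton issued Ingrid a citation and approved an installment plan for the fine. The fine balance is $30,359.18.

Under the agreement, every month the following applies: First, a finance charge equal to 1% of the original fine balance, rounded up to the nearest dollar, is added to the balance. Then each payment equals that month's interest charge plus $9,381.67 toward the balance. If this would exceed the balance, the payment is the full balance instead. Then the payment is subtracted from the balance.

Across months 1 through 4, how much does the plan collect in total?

Month 1: opening $30,359.18; interest $304.00 → $30,663.18; payment $9,685.67; balance $20,977.51
Month 2: opening $20,977.51; interest $304.00 → $21,281.51; payment $9,685.67; balance $11,595.84
Month 3: opening $11,595.84; interest $304.00 → $11,899.84; payment $9,685.67; balance $2,214.17
Month 4: opening $2,214.17; interest $304.00 → $2,518.17; payment $2,518.17; balance $0.00
Total paid: $31,575.18

$31,575.18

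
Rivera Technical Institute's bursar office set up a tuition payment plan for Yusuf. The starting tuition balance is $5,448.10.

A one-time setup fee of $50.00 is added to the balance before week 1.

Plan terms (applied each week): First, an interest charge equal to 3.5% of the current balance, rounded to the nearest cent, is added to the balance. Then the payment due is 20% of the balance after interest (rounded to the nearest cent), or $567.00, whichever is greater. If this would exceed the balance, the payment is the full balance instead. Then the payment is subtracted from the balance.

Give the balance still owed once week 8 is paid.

$575.61

Week 1: $5,498.10 +$192.43 interest = $5,690.53; pay $1,138.11 → $4,552.42
Week 2: $4,552.42 +$159.33 interest = $4,711.75; pay $942.35 → $3,769.40
Week 3: $3,769.40 +$131.93 interest = $3,901.33; pay $780.27 → $3,121.06
Week 4: $3,121.06 +$109.24 interest = $3,230.30; pay $646.06 → $2,584.24
Week 5: $2,584.24 +$90.45 interest = $2,674.69; pay $567.00 → $2,107.69
Week 6: $2,107.69 +$73.77 interest = $2,181.46; pay $567.00 → $1,614.46
Week 7: $1,614.46 +$56.51 interest = $1,670.97; pay $567.00 → $1,103.97
Week 8: $1,103.97 +$38.64 interest = $1,142.61; pay $567.00 → $575.61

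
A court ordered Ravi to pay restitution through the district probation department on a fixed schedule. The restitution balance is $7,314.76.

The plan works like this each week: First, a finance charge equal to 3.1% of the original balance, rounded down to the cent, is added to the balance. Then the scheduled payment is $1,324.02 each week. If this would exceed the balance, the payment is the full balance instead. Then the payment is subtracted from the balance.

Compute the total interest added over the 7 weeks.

$1,587.25

Week 1: $7,314.76 +$226.75 interest = $7,541.51; pay $1,324.02 → $6,217.49
Week 2: $6,217.49 +$226.75 interest = $6,444.24; pay $1,324.02 → $5,120.22
Week 3: $5,120.22 +$226.75 interest = $5,346.97; pay $1,324.02 → $4,022.95
Week 4: $4,022.95 +$226.75 interest = $4,249.70; pay $1,324.02 → $2,925.68
Week 5: $2,925.68 +$226.75 interest = $3,152.43; pay $1,324.02 → $1,828.41
Week 6: $1,828.41 +$226.75 interest = $2,055.16; pay $1,324.02 → $731.14
Week 7: $731.14 +$226.75 interest = $957.89; pay $957.89 → $0.00
Total interest: $226.75 + $226.75 + $226.75 + $226.75 + $226.75 + $226.75 + $226.75 = $1,587.25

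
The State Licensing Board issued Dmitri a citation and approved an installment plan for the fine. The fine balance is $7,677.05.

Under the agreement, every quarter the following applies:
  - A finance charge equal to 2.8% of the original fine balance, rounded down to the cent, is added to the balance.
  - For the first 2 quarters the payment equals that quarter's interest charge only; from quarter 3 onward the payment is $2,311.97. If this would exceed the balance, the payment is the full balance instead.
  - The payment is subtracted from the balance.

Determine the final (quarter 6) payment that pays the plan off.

$1,600.94

# | Opening | Interest | Payment | End bal
1 | $7,677.05 | $214.95 | $214.95 | $7,677.05
2 | $7,677.05 | $214.95 | $214.95 | $7,677.05
3 | $7,677.05 | $214.95 | $2,311.97 | $5,580.03
4 | $5,580.03 | $214.95 | $2,311.97 | $3,483.01
5 | $3,483.01 | $214.95 | $2,311.97 | $1,385.99
6 | $1,385.99 | $214.95 | $1,600.94 | $0.00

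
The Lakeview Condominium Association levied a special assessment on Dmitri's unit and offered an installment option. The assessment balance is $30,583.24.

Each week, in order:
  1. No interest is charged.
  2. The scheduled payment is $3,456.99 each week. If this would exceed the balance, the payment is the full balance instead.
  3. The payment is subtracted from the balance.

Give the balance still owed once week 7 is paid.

$6,384.31

Week 1: $30,583.24 − $3,456.99 → $27,126.25
Week 2: $27,126.25 − $3,456.99 → $23,669.26
Week 3: $23,669.26 − $3,456.99 → $20,212.27
Week 4: $20,212.27 − $3,456.99 → $16,755.28
Week 5: $16,755.28 − $3,456.99 → $13,298.29
Week 6: $13,298.29 − $3,456.99 → $9,841.30
Week 7: $9,841.30 − $3,456.99 → $6,384.31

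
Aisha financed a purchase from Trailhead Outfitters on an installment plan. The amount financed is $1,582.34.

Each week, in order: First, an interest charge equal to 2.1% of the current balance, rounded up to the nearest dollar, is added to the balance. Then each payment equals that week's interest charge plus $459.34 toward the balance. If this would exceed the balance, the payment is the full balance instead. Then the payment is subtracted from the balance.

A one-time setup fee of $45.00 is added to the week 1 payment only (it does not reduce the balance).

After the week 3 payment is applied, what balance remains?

$204.32

# | Opening | Interest | Payment | Fee | End bal
1 | $1,582.34 | $34.00 | $493.34 | $45.00 | $1,123.00
2 | $1,123.00 | $24.00 | $483.34 | — | $663.66
3 | $663.66 | $14.00 | $473.34 | — | $204.32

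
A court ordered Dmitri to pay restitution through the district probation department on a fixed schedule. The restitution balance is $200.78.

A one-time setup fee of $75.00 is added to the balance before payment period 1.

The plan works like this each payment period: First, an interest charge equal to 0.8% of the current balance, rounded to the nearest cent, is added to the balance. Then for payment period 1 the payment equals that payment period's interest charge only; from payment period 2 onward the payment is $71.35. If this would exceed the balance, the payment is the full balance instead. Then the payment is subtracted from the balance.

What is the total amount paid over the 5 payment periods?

$283.48

# | Opening | Interest | Payment | End bal
1 | $275.78 | $2.21 | $2.21 | $275.78
2 | $275.78 | $2.21 | $71.35 | $206.64
3 | $206.64 | $1.65 | $71.35 | $136.94
4 | $136.94 | $1.10 | $71.35 | $66.69
5 | $66.69 | $0.53 | $67.22 | $0.00
Total paid: $283.48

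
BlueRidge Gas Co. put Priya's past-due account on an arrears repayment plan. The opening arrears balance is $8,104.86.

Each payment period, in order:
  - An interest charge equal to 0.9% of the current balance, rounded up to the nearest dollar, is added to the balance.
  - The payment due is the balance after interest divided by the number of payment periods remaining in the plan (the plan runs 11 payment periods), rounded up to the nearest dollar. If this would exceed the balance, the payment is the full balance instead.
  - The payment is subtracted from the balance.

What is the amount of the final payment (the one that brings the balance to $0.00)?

# | Opening | Interest | Payment | End bal
1 | $8,104.86 | $73.00 | $744.00 | $7,433.86
2 | $7,433.86 | $67.00 | $751.00 | $6,749.86
3 | $6,749.86 | $61.00 | $757.00 | $6,053.86
4 | $6,053.86 | $55.00 | $764.00 | $5,344.86
5 | $5,344.86 | $49.00 | $771.00 | $4,622.86
6 | $4,622.86 | $42.00 | $778.00 | $3,886.86
7 | $3,886.86 | $35.00 | $785.00 | $3,136.86
8 | $3,136.86 | $29.00 | $792.00 | $2,373.86
9 | $2,373.86 | $22.00 | $799.00 | $1,596.86
10 | $1,596.86 | $15.00 | $806.00 | $805.86
11 | $805.86 | $8.00 | $813.86 | $0.00

$813.86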